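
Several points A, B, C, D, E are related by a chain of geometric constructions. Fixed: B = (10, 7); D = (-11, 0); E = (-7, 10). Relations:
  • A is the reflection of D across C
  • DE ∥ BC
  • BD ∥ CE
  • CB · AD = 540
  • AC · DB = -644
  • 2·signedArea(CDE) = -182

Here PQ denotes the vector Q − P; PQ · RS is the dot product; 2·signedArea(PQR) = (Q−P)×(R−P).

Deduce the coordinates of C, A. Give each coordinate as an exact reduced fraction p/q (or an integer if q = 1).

A = (39, 34)
C = (14, 17)

1. C_x = 14  [BD ∥ CE ∩ DE ∥ BC]
2. C_y = 17  [BD ∥ CE ∩ DE ∥ BC]
   → C = (14, 17)
3. A_x = 39  [A is the reflection of D across C]
4. A_y = 34  [A is the reflection of D across C]
   → A = (39, 34)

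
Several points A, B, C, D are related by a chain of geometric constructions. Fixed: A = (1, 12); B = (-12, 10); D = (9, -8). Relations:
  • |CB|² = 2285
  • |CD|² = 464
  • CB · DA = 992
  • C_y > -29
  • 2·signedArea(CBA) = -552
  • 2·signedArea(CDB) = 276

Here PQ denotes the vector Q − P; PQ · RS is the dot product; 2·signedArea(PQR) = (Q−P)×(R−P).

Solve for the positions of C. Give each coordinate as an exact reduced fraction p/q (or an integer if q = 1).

1. C_x = 17  [2·signedArea(CBA) = -552 ∩ CB · DA = 992]
2. C_y = -28  [2·signedArea(CBA) = -552 ∩ CB · DA = 992]
   → C = (17, -28)

C = (17, -28)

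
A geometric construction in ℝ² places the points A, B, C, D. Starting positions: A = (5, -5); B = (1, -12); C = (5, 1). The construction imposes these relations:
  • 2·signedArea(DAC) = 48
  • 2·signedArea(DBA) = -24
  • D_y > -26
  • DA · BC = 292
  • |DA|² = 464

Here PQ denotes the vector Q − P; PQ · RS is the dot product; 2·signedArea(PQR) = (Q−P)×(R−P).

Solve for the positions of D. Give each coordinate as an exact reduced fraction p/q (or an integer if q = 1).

1. D_x = -3  [DA · BC = 292 ∩ 2·signedArea(DAC) = 48]
2. D_y = -25  [DA · BC = 292 ∩ 2·signedArea(DAC) = 48]
   → D = (-3, -25)

D = (-3, -25)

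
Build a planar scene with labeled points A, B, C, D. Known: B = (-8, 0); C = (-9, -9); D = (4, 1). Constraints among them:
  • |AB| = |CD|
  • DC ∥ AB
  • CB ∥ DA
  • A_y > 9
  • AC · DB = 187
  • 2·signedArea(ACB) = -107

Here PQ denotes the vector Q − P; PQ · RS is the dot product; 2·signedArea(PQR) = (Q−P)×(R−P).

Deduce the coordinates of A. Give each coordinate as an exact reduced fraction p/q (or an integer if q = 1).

1. A_x = 5  [DC ∥ AB ∩ CB ∥ DA]
2. A_y = 10  [DC ∥ AB ∩ CB ∥ DA]
   → A = (5, 10)

A = (5, 10)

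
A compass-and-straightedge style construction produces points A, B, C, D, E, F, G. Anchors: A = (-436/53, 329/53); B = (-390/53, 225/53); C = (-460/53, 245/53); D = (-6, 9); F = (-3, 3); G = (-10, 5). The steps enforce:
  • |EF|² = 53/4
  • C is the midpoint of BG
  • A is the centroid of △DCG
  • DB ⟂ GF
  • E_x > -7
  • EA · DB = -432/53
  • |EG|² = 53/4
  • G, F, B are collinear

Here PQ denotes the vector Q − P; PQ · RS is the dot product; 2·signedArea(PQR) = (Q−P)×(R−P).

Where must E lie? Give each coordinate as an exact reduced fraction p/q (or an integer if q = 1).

E = (-13/2, 4)

1. E_x = -13/2  [line 72/53·x + 252/53·y + -540/53 = 0 ∩ |EG|² = 53/4]
2. E_y = 4  [line 72/53·x + 252/53·y + -540/53 = 0 ∩ |EG|² = 53/4]
   → E = (-13/2, 4)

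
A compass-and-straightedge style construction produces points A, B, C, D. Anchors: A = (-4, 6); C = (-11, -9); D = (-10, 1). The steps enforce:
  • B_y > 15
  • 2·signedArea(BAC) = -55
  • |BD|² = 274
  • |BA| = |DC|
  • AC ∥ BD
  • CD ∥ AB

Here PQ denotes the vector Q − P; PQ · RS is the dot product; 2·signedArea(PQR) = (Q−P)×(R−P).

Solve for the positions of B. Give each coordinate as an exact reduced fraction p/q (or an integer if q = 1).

1. B_x = -3  [AC ∥ BD ∩ CD ∥ AB]
2. B_y = 16  [AC ∥ BD ∩ CD ∥ AB]
   → B = (-3, 16)

B = (-3, 16)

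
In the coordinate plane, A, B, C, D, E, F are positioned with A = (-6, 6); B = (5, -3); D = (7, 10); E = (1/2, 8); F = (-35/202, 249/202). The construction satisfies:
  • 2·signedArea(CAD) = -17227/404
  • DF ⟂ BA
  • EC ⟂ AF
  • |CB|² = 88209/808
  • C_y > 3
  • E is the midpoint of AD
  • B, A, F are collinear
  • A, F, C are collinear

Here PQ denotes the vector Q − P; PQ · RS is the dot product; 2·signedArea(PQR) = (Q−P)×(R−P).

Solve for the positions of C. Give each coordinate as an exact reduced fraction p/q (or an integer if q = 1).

1. C_x = -1247/404  [A, F, C are collinear ∩ EC ⟂ AF]
2. C_y = 1461/404  [A, F, C are collinear ∩ EC ⟂ AF]
   → C = (-1247/404, 1461/404)

C = (-1247/404, 1461/404)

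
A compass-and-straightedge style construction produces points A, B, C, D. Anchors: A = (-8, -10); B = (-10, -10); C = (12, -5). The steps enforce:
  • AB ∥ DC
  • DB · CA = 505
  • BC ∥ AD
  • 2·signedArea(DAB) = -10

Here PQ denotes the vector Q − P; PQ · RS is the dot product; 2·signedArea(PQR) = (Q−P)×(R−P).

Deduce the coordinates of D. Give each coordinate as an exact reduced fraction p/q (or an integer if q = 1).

1. D_x = 14  [AB ∥ DC ∩ BC ∥ AD]
2. D_y = -5  [AB ∥ DC ∩ BC ∥ AD]
   → D = (14, -5)

D = (14, -5)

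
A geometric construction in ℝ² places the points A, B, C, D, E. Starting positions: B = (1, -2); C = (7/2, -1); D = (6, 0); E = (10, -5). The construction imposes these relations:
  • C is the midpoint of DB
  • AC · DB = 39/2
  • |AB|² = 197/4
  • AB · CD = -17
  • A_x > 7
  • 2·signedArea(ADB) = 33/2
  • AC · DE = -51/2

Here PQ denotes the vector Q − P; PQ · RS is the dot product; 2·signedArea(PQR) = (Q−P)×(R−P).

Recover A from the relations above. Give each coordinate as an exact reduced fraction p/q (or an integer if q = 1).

A = (8, -5/2)

1. A_x = 8  [AB · CD = -17 ∩ AC · DE = -51/2]
2. A_y = -5/2  [AB · CD = -17 ∩ AC · DE = -51/2]
   → A = (8, -5/2)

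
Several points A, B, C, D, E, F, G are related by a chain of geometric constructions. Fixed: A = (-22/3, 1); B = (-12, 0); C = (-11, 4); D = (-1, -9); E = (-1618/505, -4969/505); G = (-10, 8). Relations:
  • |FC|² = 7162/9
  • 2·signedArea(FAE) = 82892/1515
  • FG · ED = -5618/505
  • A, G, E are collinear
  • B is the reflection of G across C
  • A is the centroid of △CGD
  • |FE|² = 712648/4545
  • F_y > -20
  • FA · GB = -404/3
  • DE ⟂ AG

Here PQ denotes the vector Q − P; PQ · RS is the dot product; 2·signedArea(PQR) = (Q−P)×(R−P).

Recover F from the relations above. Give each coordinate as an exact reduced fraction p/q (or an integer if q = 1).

F = (16/3, -19)

1. F_x = 16/3  [FG · ED = -5618/505 ∩ FA · GB = -404/3]
2. F_y = -19  [FG · ED = -5618/505 ∩ FA · GB = -404/3]
   → F = (16/3, -19)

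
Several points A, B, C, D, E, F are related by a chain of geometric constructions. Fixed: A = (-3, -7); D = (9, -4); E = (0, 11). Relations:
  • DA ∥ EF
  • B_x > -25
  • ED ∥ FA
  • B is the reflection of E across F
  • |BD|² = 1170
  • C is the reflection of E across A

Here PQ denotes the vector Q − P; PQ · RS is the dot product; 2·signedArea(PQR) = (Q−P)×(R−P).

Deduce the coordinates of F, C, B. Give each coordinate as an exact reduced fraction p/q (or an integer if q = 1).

1. F_x = -12  [ED ∥ FA ∩ DA ∥ EF]
2. F_y = 8  [ED ∥ FA ∩ DA ∥ EF]
   → F = (-12, 8)
3. C_x = -6  [C is the reflection of E across A]
4. C_y = -25  [C is the reflection of E across A]
   → C = (-6, -25)
5. B_x = -24  [B is the reflection of E across F]
6. B_y = 5  [B is the reflection of E across F]
   → B = (-24, 5)

B = (-24, 5)
C = (-6, -25)
F = (-12, 8)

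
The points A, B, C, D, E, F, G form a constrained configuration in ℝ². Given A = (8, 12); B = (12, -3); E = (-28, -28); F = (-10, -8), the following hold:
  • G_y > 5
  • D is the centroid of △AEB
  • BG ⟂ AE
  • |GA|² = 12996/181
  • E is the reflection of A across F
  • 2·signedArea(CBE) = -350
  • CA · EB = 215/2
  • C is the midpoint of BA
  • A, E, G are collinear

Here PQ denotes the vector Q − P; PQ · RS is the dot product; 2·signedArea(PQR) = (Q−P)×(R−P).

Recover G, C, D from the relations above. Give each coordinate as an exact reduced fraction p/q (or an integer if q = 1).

1. G_x = 422/181  [A, E, G are collinear ∩ BG ⟂ AE]
2. G_y = 1032/181  [A, E, G are collinear ∩ BG ⟂ AE]
   → G = (422/181, 1032/181)
3. C_x = 10  [C is the midpoint of BA]
4. C_y = 9/2  [C is the midpoint of BA]
   → C = (10, 9/2)
5. D_x = -8/3  [D is the centroid of △AEB]
6. D_y = -19/3  [D is the centroid of △AEB]
   → D = (-8/3, -19/3)

C = (10, 9/2)
D = (-8/3, -19/3)
G = (422/181, 1032/181)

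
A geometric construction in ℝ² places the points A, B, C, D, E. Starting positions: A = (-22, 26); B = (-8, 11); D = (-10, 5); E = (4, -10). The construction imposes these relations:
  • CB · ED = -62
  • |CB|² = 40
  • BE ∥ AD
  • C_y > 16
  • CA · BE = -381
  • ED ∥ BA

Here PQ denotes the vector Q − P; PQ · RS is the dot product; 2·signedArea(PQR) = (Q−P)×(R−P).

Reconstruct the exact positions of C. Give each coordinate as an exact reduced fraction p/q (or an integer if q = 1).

1. C_x = -6  [CA · BE = -381 ∩ CB · ED = -62]
2. C_y = 17  [CA · BE = -381 ∩ CB · ED = -62]
   → C = (-6, 17)

C = (-6, 17)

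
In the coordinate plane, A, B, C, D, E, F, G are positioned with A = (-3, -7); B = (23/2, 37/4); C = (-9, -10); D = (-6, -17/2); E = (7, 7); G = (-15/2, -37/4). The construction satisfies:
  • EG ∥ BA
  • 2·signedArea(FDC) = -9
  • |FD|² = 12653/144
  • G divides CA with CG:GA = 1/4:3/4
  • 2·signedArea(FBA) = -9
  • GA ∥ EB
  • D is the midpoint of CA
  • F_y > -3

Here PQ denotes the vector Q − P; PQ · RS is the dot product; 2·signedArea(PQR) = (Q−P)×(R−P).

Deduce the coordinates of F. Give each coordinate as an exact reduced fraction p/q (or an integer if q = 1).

1. F_x = 5/6  [2·signedArea(FBA) = -9 ∩ 2·signedArea(FDC) = -9]
2. F_y = -25/12  [2·signedArea(FBA) = -9 ∩ 2·signedArea(FDC) = -9]
   → F = (5/6, -25/12)

F = (5/6, -25/12)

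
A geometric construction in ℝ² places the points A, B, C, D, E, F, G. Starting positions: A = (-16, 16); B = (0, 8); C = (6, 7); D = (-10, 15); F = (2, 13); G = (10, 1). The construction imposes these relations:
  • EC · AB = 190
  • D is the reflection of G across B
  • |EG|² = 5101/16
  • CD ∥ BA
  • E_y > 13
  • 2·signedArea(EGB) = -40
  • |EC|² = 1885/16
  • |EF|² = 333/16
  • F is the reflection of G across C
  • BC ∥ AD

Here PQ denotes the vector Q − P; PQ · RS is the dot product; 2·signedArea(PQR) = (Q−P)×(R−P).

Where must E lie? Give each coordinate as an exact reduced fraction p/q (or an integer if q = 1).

1. E_x = -5/2  [2·signedArea(EGB) = -40 ∩ EC · AB = 190]
2. E_y = 55/4  [2·signedArea(EGB) = -40 ∩ EC · AB = 190]
   → E = (-5/2, 55/4)

E = (-5/2, 55/4)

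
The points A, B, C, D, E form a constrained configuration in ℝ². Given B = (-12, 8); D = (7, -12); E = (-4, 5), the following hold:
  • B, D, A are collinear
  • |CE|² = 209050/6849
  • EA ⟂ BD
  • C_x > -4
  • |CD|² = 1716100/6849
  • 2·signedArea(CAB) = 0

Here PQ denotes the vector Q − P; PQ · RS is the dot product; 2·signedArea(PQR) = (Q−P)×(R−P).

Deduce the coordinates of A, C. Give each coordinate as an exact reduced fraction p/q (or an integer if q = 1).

A = (-5104/761, 1848/761)
C = (-8909/2283, -1196/2283)

1. A_x = -5104/761  [B, D, A are collinear ∩ EA ⟂ BD]
2. A_y = 1848/761  [B, D, A are collinear ∩ EA ⟂ BD]
   → A = (-5104/761, 1848/761)
3. C_x = -8909/2283  [line -4240/761·x + -4028/761·y + -18656/761 = 0 ∩ |CE|² = 209050/6849]
4. C_y = -1196/2283  [line -4240/761·x + -4028/761·y + -18656/761 = 0 ∩ |CE|² = 209050/6849]
   → C = (-8909/2283, -1196/2283)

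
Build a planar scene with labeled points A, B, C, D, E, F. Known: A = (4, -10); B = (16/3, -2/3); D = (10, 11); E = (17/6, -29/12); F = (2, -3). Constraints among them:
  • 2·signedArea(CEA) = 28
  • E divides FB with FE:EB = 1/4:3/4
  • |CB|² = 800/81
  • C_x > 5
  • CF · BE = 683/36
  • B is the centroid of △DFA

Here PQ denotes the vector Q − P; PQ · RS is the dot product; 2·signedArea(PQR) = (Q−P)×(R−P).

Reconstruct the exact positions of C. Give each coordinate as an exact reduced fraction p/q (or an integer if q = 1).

C = (52/9, 22/9)

1. C_x = 52/9  [2·signedArea(CEA) = 28 ∩ CF · BE = 683/36]
2. C_y = 22/9  [2·signedArea(CEA) = 28 ∩ CF · BE = 683/36]
   → C = (52/9, 22/9)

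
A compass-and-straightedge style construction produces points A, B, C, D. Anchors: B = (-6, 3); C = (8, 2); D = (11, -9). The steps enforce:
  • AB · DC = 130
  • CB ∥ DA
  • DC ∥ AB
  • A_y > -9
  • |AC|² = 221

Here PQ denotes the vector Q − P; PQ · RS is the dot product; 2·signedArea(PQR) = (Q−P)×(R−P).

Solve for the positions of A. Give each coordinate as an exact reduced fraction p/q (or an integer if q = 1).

A = (-3, -8)

1. A_x = -3  [DC ∥ AB ∩ CB ∥ DA]
2. A_y = -8  [DC ∥ AB ∩ CB ∥ DA]
   → A = (-3, -8)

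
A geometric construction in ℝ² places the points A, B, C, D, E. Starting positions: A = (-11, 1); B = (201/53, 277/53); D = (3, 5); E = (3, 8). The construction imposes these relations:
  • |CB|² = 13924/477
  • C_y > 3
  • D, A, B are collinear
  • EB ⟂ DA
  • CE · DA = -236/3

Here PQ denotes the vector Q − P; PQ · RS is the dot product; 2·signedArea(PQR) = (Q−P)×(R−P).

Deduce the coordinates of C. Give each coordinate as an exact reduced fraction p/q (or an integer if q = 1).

C = (-223/159, 595/159)

1. C_x = -223/159  [line 14·x + 4·y + 14/3 = 0 ∩ |CB|² = 13924/477]
2. C_y = 595/159  [line 14·x + 4·y + 14/3 = 0 ∩ |CB|² = 13924/477]
   → C = (-223/159, 595/159)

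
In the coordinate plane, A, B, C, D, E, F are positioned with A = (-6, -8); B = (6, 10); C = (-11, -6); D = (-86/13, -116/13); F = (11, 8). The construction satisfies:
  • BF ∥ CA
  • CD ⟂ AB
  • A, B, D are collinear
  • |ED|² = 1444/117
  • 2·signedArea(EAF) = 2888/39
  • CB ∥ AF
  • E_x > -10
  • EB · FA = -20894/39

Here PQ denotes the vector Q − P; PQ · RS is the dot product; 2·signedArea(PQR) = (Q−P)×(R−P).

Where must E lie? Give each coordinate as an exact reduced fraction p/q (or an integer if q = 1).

1. E_x = -124/13  [EB · FA = -20894/39 ∩ 2·signedArea(EAF) = 2888/39]
2. E_y = -272/39  [EB · FA = -20894/39 ∩ 2·signedArea(EAF) = 2888/39]
   → E = (-124/13, -272/39)

E = (-124/13, -272/39)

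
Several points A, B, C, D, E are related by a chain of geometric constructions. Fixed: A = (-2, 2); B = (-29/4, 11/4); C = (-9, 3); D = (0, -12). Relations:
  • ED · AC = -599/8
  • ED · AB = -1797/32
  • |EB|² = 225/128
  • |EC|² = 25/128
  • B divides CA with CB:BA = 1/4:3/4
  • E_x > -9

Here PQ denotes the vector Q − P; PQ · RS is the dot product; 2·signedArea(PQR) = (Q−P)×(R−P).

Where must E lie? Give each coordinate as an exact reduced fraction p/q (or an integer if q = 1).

1. E_x = -137/16  [line 21/4·x + -3/4·y + 1509/32 = 0 ∩ |EC|² = 25/128]
2. E_y = 47/16  [line 21/4·x + -3/4·y + 1509/32 = 0 ∩ |EC|² = 25/128]
   → E = (-137/16, 47/16)

E = (-137/16, 47/16)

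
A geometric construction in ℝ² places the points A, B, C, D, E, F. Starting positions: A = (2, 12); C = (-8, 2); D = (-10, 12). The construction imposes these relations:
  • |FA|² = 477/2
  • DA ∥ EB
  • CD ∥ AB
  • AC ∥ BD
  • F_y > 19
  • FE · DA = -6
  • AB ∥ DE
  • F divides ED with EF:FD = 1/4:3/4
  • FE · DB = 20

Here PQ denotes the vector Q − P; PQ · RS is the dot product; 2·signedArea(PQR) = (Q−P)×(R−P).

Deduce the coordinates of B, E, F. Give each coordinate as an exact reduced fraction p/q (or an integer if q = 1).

B = (0, 22)
E = (-12, 22)
F = (-23/2, 39/2)

1. B_x = 0  [AC ∥ BD ∩ CD ∥ AB]
2. B_y = 22  [AC ∥ BD ∩ CD ∥ AB]
   → B = (0, 22)
3. E_x = -12  [DA ∥ EB ∩ AB ∥ DE]
4. E_y = 22  [DA ∥ EB ∩ AB ∥ DE]
   → E = (-12, 22)
5. F_x = -23/2  [F divides ED with EF:FD = 1/4:3/4]
6. F_y = 39/2  [F divides ED with EF:FD = 1/4:3/4]
   → F = (-23/2, 39/2)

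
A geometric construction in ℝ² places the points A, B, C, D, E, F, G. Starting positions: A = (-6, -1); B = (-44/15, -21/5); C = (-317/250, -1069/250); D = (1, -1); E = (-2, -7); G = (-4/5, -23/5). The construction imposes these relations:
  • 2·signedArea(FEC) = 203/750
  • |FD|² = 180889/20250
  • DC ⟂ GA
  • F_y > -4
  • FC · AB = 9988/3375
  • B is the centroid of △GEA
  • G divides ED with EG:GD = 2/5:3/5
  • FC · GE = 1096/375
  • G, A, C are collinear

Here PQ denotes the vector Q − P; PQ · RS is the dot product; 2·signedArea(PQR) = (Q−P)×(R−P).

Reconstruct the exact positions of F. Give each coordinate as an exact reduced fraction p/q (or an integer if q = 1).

1. F_x = -2401/2250  [2·signedArea(FEC) = 203/750 ∩ FC · GE = 1096/375]
2. F_y = -2369/750  [2·signedArea(FEC) = 203/750 ∩ FC · GE = 1096/375]
   → F = (-2401/2250, -2369/750)

F = (-2401/2250, -2369/750)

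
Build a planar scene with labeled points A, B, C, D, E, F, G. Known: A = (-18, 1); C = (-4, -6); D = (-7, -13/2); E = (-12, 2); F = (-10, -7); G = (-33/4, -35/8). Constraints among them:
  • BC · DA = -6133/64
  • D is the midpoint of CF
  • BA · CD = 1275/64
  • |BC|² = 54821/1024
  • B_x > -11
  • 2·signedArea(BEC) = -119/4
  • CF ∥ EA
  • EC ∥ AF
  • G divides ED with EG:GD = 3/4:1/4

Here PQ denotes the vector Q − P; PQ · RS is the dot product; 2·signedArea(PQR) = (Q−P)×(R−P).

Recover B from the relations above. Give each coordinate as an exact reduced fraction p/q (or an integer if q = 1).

1. B_x = -171/16  [2·signedArea(BEC) = -119/4 ∩ BA · CD = 1275/64]
2. B_y = -97/32  [2·signedArea(BEC) = -119/4 ∩ BA · CD = 1275/64]
   → B = (-171/16, -97/32)

B = (-171/16, -97/32)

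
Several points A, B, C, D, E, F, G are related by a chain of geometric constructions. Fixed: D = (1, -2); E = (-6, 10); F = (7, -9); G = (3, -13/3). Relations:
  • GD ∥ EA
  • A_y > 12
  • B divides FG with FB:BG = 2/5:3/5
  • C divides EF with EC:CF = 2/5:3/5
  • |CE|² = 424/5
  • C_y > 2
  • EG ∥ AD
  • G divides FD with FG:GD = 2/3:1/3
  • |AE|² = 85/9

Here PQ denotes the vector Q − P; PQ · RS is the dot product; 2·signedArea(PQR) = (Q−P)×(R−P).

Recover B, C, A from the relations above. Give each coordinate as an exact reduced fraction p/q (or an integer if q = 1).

A = (-8, 37/3)
B = (27/5, -107/15)
C = (-4/5, 12/5)

1. B_x = 27/5  [B divides FG with FB:BG = 2/5:3/5]
2. B_y = -107/15  [B divides FG with FB:BG = 2/5:3/5]
   → B = (27/5, -107/15)
3. C_x = -4/5  [C divides EF with EC:CF = 2/5:3/5]
4. C_y = 12/5  [C divides EF with EC:CF = 2/5:3/5]
   → C = (-4/5, 12/5)
5. A_x = -8  [EG ∥ AD ∩ GD ∥ EA]
6. A_y = 37/3  [EG ∥ AD ∩ GD ∥ EA]
   → A = (-8, 37/3)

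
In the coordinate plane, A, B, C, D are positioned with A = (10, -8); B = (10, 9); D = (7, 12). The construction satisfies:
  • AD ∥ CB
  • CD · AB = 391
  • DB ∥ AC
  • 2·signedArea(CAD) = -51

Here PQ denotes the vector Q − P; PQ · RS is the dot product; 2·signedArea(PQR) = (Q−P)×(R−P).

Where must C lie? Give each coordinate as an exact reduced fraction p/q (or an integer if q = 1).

1. C_x = 13  [AD ∥ CB ∩ DB ∥ AC]
2. C_y = -11  [AD ∥ CB ∩ DB ∥ AC]
   → C = (13, -11)

C = (13, -11)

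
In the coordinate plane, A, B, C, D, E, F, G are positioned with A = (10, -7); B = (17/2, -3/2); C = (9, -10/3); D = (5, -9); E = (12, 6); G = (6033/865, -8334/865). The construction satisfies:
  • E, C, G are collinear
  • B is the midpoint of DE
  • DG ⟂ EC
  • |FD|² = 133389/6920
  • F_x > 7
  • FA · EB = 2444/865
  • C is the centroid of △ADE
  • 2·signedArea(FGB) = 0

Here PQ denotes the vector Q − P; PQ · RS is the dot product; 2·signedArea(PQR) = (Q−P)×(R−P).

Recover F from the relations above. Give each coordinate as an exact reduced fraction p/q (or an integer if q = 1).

F = (26771/3460, -19263/3460)

1. F_x = 26771/3460  [2·signedArea(FGB) = 0 ∩ FA · EB = 2444/865]
2. F_y = -19263/3460  [2·signedArea(FGB) = 0 ∩ FA · EB = 2444/865]
   → F = (26771/3460, -19263/3460)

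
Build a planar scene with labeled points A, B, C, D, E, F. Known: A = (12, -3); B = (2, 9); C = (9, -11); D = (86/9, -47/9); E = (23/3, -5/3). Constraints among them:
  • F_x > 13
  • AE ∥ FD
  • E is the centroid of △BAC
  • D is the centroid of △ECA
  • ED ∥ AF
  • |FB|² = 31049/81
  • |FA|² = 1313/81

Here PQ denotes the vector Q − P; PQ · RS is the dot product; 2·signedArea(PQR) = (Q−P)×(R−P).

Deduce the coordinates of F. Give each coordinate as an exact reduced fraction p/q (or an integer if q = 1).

F = (125/9, -59/9)

1. F_x = 125/9  [AE ∥ FD ∩ ED ∥ AF]
2. F_y = -59/9  [AE ∥ FD ∩ ED ∥ AF]
   → F = (125/9, -59/9)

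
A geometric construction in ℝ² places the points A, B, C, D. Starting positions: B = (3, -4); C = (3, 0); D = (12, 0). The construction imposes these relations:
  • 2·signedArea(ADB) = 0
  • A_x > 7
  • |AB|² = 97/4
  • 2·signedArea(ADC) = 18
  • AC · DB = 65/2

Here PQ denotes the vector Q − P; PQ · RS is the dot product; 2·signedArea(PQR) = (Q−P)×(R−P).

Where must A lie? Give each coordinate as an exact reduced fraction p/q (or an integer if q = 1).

1. A_x = 15/2  [2·signedArea(ADB) = 0 ∩ AC · DB = 65/2]
2. A_y = -2  [2·signedArea(ADB) = 0 ∩ AC · DB = 65/2]
   → A = (15/2, -2)

A = (15/2, -2)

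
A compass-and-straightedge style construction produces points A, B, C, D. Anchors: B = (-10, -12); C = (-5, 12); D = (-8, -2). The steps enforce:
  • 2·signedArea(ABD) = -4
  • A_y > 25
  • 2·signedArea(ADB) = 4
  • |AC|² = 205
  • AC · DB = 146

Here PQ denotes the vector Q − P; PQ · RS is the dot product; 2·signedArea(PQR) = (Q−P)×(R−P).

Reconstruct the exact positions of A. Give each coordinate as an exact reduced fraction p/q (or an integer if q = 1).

A = (-2, 26)

1. A_x = -2  [2·signedArea(ABD) = -4 ∩ AC · DB = 146]
2. A_y = 26  [2·signedArea(ABD) = -4 ∩ AC · DB = 146]
   → A = (-2, 26)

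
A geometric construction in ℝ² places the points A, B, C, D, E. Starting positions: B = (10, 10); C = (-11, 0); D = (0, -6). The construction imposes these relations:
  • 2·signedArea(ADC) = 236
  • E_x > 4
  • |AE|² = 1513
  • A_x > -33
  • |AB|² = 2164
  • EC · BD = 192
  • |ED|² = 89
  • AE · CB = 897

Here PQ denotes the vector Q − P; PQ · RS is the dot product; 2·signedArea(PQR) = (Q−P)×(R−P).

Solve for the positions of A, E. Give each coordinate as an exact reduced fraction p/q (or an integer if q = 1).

A = (-32, -10)
E = (5, 2)

1. E_x = 5  [line 10·x + 16·y + -82 = 0 ∩ |ED|² = 89]
2. E_y = 2  [line 10·x + 16·y + -82 = 0 ∩ |ED|² = 89]
   → E = (5, 2)
3. A_x = -32  [AE · CB = 897 ∩ 2·signedArea(ADC) = 236]
4. A_y = -10  [AE · CB = 897 ∩ 2·signedArea(ADC) = 236]
   → A = (-32, -10)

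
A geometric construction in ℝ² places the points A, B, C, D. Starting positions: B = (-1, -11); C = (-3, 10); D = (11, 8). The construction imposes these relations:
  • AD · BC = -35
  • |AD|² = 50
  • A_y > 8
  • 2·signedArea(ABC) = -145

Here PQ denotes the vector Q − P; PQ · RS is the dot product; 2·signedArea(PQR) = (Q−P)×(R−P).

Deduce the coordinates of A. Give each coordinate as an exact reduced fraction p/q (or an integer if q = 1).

A = (4, 9)

1. A_x = 4  [2·signedArea(ABC) = -145 ∩ AD · BC = -35]
2. A_y = 9  [2·signedArea(ABC) = -145 ∩ AD · BC = -35]
   → A = (4, 9)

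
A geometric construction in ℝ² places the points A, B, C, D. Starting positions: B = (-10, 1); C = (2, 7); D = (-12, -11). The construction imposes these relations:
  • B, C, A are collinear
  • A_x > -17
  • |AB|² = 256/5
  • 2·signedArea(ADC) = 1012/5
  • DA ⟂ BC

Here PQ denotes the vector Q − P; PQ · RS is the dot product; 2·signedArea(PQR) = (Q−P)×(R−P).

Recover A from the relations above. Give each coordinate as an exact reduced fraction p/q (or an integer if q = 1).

A = (-82/5, -11/5)

1. A_x = -82/5  [B, C, A are collinear ∩ DA ⟂ BC]
2. A_y = -11/5  [B, C, A are collinear ∩ DA ⟂ BC]
   → A = (-82/5, -11/5)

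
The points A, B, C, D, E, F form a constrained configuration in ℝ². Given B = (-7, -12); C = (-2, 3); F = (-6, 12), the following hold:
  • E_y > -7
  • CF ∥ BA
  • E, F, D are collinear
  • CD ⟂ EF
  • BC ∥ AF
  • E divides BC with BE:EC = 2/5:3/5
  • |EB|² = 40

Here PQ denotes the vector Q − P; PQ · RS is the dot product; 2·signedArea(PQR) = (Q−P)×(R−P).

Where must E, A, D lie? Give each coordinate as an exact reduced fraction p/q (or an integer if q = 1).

1. E_x = -5  [E divides BC with BE:EC = 2/5:3/5]
2. E_y = -6  [E divides BC with BE:EC = 2/5:3/5]
   → E = (-5, -6)
3. A_x = -11  [BC ∥ AF ∩ CF ∥ BA]
4. A_y = -3  [BC ∥ AF ∩ CF ∥ BA]
   → A = (-11, -3)
5. D_x = -1784/325  [E, F, D are collinear ∩ CD ⟂ EF]
6. D_y = 912/325  [E, F, D are collinear ∩ CD ⟂ EF]
   → D = (-1784/325, 912/325)

A = (-11, -3)
D = (-1784/325, 912/325)
E = (-5, -6)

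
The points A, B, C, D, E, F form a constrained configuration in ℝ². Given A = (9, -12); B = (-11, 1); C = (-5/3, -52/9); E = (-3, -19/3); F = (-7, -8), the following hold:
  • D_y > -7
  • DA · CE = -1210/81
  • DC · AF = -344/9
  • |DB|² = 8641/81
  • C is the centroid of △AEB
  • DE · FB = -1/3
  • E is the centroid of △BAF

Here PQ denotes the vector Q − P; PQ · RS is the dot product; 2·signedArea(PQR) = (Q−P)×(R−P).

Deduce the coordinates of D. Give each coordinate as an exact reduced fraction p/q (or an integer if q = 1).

1. D_x = -13/3  [DE · FB = -1/3 ∩ DC · AF = -344/9]
2. D_y = -62/9  [DE · FB = -1/3 ∩ DC · AF = -344/9]
   → D = (-13/3, -62/9)

D = (-13/3, -62/9)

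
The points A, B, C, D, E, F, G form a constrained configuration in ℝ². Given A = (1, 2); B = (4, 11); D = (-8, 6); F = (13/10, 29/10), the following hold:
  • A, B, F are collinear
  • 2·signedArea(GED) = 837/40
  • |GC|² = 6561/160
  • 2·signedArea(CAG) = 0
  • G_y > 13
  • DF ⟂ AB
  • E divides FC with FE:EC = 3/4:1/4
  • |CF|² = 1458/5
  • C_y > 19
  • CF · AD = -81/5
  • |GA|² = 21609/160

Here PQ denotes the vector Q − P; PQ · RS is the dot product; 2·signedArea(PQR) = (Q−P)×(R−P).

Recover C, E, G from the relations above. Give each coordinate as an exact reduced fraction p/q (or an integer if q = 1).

C = (67/10, 191/10)
E = (107/20, 301/20)
G = (187/40, 521/40)

1. C_x = 67/10  [line 9·x + -4·y + 161/10 = 0 ∩ |CF|² = 1458/5]
2. C_y = 191/10  [line 9·x + -4·y + 161/10 = 0 ∩ |CF|² = 1458/5]
   → C = (67/10, 191/10)
3. E_x = 107/20  [E divides FC with FE:EC = 3/4:1/4]
4. E_y = 301/20  [E divides FC with FE:EC = 3/4:1/4]
   → E = (107/20, 301/20)
5. G_x = 187/40  [2·signedArea(CAG) = 0 ∩ 2·signedArea(GED) = 837/40]
6. G_y = 521/40  [2·signedArea(CAG) = 0 ∩ 2·signedArea(GED) = 837/40]
   → G = (187/40, 521/40)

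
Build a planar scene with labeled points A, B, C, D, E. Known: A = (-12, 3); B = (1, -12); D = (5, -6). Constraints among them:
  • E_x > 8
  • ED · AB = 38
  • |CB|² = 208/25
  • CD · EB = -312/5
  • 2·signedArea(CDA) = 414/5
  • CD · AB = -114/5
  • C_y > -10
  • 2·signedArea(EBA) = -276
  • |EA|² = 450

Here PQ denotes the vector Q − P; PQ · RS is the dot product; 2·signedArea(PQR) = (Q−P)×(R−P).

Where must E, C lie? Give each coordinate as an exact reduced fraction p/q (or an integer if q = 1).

1. E_x = 9  [ED · AB = 38 ∩ 2·signedArea(EBA) = -276]
2. E_y = 0  [ED · AB = 38 ∩ 2·signedArea(EBA) = -276]
   → E = (9, 0)
3. C_x = 13/5  [2·signedArea(CDA) = 414/5 ∩ CD · AB = -114/5]
4. C_y = -48/5  [2·signedArea(CDA) = 414/5 ∩ CD · AB = -114/5]
   → C = (13/5, -48/5)

C = (13/5, -48/5)
E = (9, 0)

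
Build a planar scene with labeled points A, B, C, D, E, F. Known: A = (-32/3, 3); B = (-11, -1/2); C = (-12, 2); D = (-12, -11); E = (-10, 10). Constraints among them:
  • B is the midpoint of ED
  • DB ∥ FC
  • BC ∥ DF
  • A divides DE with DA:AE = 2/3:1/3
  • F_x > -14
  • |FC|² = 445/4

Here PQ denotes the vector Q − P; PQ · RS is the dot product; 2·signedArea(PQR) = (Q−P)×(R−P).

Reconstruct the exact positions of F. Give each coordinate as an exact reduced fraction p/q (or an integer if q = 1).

1. F_x = -13  [DB ∥ FC ∩ BC ∥ DF]
2. F_y = -17/2  [DB ∥ FC ∩ BC ∥ DF]
   → F = (-13, -17/2)

F = (-13, -17/2)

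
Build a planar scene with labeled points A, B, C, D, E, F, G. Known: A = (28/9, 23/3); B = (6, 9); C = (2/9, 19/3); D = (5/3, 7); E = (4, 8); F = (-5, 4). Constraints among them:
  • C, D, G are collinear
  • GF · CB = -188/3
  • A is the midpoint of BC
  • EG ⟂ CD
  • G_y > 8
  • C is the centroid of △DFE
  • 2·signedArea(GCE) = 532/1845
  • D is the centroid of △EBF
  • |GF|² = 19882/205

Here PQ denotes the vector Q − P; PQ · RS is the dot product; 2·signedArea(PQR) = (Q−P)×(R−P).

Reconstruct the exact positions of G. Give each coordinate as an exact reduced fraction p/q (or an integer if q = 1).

1. G_x = 814/205  [C, D, G are collinear ∩ EG ⟂ CD]
2. G_y = 1653/205  [C, D, G are collinear ∩ EG ⟂ CD]
   → G = (814/205, 1653/205)

G = (814/205, 1653/205)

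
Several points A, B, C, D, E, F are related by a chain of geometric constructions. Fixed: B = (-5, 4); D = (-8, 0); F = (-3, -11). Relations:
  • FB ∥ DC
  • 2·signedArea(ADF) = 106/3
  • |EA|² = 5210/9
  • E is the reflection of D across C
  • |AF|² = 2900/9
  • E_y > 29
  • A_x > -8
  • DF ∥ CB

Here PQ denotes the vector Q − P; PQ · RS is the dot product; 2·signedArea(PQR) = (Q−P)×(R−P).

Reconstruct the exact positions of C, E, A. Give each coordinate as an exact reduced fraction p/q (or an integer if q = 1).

1. C_x = -10  [DF ∥ CB ∩ FB ∥ DC]
2. C_y = 15  [DF ∥ CB ∩ FB ∥ DC]
   → C = (-10, 15)
3. E_x = -12  [E is the reflection of D across C]
4. E_y = 30  [E is the reflection of D across C]
   → E = (-12, 30)
5. A_x = -23/3  [line 11·x + 5·y + 158/3 = 0 ∩ |EA|² = 5210/9]
6. A_y = 19/3  [line 11·x + 5·y + 158/3 = 0 ∩ |EA|² = 5210/9]
   → A = (-23/3, 19/3)

A = (-23/3, 19/3)
C = (-10, 15)
E = (-12, 30)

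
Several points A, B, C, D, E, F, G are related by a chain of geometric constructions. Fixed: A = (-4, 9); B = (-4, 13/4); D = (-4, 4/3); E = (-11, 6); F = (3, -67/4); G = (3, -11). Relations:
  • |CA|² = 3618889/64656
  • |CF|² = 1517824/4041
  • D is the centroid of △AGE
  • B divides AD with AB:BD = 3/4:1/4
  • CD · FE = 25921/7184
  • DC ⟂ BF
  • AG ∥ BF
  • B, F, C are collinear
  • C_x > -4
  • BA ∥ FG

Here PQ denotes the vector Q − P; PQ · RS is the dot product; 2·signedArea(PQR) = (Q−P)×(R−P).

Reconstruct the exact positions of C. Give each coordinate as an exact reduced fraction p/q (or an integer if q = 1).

C = (-4583/1347, 8311/5388)

1. C_x = -4583/1347  [B, F, C are collinear ∩ DC ⟂ BF]
2. C_y = 8311/5388  [B, F, C are collinear ∩ DC ⟂ BF]
   → C = (-4583/1347, 8311/5388)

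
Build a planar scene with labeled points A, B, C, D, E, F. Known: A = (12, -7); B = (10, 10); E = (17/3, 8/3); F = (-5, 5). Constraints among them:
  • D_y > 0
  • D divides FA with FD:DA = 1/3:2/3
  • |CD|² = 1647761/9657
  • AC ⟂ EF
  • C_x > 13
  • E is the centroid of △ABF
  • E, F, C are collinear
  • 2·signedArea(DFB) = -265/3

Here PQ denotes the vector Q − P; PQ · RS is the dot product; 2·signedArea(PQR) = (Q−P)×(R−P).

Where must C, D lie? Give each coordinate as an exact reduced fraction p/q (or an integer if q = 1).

C = (14731/1073, 969/1073)
D = (2/3, 1)

1. C_x = 14731/1073  [E, F, C are collinear ∩ AC ⟂ EF]
2. C_y = 969/1073  [E, F, C are collinear ∩ AC ⟂ EF]
   → C = (14731/1073, 969/1073)
3. D_x = 2/3  [D divides FA with FD:DA = 1/3:2/3]
4. D_y = 1  [D divides FA with FD:DA = 1/3:2/3]
   → D = (2/3, 1)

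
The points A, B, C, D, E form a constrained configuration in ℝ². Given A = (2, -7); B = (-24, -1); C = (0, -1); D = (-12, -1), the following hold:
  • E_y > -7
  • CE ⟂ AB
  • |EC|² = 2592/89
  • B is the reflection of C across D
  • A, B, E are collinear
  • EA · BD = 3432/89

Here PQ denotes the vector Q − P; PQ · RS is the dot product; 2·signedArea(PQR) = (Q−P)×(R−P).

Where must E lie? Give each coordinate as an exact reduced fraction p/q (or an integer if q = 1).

1. E_x = -108/89  [A, B, E are collinear ∩ CE ⟂ AB]
2. E_y = -557/89  [A, B, E are collinear ∩ CE ⟂ AB]
   → E = (-108/89, -557/89)

E = (-108/89, -557/89)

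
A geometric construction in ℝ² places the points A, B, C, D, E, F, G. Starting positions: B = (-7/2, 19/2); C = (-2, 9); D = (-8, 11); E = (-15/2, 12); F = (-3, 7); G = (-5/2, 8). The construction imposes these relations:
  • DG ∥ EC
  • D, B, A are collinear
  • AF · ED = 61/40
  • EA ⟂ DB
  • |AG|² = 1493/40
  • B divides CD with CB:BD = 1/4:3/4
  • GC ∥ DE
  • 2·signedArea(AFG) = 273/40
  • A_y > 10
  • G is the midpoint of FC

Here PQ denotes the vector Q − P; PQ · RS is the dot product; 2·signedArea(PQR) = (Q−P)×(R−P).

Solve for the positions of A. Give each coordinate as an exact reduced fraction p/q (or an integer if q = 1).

1. A_x = -157/20  [D, B, A are collinear ∩ EA ⟂ DB]
2. A_y = 219/20  [D, B, A are collinear ∩ EA ⟂ DB]
   → A = (-157/20, 219/20)

A = (-157/20, 219/20)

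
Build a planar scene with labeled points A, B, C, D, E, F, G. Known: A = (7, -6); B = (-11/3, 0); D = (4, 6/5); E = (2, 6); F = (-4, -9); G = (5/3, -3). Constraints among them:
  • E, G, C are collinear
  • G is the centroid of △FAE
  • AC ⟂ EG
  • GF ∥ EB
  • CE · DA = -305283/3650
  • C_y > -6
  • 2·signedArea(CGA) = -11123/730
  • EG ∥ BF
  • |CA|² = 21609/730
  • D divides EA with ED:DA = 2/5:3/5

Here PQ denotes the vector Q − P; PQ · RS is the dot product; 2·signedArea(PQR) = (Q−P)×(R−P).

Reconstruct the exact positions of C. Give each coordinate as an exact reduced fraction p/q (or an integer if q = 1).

1. C_x = 1141/730  [E, G, C are collinear ∩ AC ⟂ EG]
2. C_y = -4233/730  [E, G, C are collinear ∩ AC ⟂ EG]
   → C = (1141/730, -4233/730)

C = (1141/730, -4233/730)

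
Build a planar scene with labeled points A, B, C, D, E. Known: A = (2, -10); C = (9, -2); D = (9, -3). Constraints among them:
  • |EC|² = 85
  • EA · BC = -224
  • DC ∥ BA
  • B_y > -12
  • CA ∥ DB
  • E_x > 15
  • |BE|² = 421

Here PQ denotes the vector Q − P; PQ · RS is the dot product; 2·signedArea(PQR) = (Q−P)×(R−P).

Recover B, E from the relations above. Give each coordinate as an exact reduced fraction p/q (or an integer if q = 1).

1. B_x = 2  [DC ∥ BA ∩ CA ∥ DB]
2. B_y = -11  [DC ∥ BA ∩ CA ∥ DB]
   → B = (2, -11)
3. E_x = 16  [line -7·x + -9·y + 148 = 0 ∩ |EC|² = 85]
4. E_y = 4  [line -7·x + -9·y + 148 = 0 ∩ |EC|² = 85]
   → E = (16, 4)

B = (2, -11)
E = (16, 4)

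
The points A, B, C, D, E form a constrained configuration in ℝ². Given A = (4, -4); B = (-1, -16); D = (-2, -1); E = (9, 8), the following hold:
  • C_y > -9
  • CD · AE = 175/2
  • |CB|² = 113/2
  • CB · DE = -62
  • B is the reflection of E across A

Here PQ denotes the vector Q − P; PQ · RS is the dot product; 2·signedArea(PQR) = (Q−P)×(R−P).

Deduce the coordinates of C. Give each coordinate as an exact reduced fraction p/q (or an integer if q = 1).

C = (-3/2, -17/2)

1. C_x = -3/2  [CD · AE = 175/2 ∩ CB · DE = -62]
2. C_y = -17/2  [CD · AE = 175/2 ∩ CB · DE = -62]
   → C = (-3/2, -17/2)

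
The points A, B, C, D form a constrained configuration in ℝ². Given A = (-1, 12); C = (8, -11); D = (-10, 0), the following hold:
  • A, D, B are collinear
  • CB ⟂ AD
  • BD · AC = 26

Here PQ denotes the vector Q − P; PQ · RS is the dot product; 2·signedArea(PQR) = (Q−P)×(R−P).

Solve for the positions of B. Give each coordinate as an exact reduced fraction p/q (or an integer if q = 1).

1. B_x = -44/5  [A, D, B are collinear ∩ CB ⟂ AD]
2. B_y = 8/5  [A, D, B are collinear ∩ CB ⟂ AD]
   → B = (-44/5, 8/5)

B = (-44/5, 8/5)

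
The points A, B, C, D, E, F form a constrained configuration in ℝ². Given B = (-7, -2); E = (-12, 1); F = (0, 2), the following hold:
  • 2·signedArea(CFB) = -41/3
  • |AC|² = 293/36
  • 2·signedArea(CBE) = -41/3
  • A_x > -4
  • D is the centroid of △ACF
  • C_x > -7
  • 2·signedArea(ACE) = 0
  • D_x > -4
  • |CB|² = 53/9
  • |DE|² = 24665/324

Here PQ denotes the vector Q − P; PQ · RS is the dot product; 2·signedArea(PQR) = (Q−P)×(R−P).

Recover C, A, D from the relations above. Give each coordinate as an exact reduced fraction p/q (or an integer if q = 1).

1. C_x = -19/3  [2·signedArea(CBE) = -41/3 ∩ 2·signedArea(CFB) = -41/3]
2. C_y = 1/3  [2·signedArea(CBE) = -41/3 ∩ 2·signedArea(CFB) = -41/3]
   → C = (-19/3, 1/3)
3. A_x = -7/2  [line -2/3·x + -17/3·y + -7/3 = 0 ∩ |AC|² = 293/36]
4. A_y = 0  [line -2/3·x + -17/3·y + -7/3 = 0 ∩ |AC|² = 293/36]
   → A = (-7/2, 0)
5. D_x = -59/18  [D is the centroid of △ACF]
6. D_y = 7/9  [D is the centroid of △ACF]
   → D = (-59/18, 7/9)

A = (-7/2, 0)
C = (-19/3, 1/3)
D = (-59/18, 7/9)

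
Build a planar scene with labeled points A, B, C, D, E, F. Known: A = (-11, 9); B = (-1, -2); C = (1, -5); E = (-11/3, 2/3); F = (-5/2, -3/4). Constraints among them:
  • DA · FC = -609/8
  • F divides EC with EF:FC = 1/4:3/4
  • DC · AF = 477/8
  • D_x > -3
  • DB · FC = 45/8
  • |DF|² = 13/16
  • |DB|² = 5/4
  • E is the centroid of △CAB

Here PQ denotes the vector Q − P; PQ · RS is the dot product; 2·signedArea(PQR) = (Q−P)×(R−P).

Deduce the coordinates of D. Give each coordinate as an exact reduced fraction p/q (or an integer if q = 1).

D = (-2, -3/2)

1. D_x = -2  [DA · FC = -609/8 ∩ DC · AF = 477/8]
2. D_y = -3/2  [DA · FC = -609/8 ∩ DC · AF = 477/8]
   → D = (-2, -3/2)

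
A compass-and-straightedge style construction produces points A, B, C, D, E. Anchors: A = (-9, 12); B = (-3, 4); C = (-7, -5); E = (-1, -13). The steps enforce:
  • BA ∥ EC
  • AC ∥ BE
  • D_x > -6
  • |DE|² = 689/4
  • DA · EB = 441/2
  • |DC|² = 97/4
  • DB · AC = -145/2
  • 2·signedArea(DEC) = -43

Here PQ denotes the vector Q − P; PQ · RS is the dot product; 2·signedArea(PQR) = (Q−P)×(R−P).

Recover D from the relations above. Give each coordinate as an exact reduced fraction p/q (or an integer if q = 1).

1. D_x = -5  [DB · AC = -145/2 ∩ 2·signedArea(DEC) = -43]
2. D_y = -1/2  [DB · AC = -145/2 ∩ 2·signedArea(DEC) = -43]
   → D = (-5, -1/2)

D = (-5, -1/2)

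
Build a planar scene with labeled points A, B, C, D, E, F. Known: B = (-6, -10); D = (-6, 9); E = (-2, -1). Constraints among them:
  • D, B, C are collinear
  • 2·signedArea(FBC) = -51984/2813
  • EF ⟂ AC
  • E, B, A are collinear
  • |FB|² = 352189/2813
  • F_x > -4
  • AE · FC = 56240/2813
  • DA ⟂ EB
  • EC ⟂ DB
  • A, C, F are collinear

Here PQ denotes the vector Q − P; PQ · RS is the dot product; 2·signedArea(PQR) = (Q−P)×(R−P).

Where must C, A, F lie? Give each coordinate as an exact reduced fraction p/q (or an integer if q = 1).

1. C_x = -6  [D, B, C are collinear ∩ EC ⟂ DB]
2. C_y = -1  [D, B, C are collinear ∩ EC ⟂ DB]
   → C = (-6, -1)
3. A_x = 102/97  [E, B, A are collinear ∩ DA ⟂ EB]
4. A_y = 569/97  [E, B, A are collinear ∩ DA ⟂ EB]
   → A = (102/97, 569/97)
5. F_x = -11102/2813  [A, C, F are collinear ∩ EF ⟂ AC]
6. F_y = 2811/2813  [A, C, F are collinear ∩ EF ⟂ AC]
   → F = (-11102/2813, 2811/2813)

A = (102/97, 569/97)
C = (-6, -1)
F = (-11102/2813, 2811/2813)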